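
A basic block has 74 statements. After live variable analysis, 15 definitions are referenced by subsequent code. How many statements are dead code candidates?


Dead code = total statements - live definitions
= 74 - 15 = 59

59


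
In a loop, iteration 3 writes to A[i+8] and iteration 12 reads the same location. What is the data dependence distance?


Distance = read iteration - write iteration
= 12 - 3 = 9

9


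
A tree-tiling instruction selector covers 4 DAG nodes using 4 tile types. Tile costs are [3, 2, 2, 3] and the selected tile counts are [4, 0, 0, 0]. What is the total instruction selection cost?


Total cost = sum(count_i * cost_i)
= 4*3 + 0*2 + 0*2 + 0*3
= 12

12


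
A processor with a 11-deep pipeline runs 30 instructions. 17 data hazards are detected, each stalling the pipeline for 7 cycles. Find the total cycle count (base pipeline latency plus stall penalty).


Base cycles = 11 + 30 - 1 = 40
Total stalls = 17 * 7 = 119
Total = 40 + 119 = 159

159


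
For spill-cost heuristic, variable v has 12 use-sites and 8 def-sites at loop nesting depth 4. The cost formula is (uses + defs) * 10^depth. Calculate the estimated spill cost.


uses + defs = 12 + 8 = 20
10^4 = 10000
Spill cost = 20 * 10000 = 200000

200000


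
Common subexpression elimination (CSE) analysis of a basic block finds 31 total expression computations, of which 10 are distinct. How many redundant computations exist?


CSE count = total expressions - unique expressions
= 31 - 10 = 21

21


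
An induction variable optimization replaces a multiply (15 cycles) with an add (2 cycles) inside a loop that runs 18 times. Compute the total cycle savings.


Per-iteration saving = 15 - 2 = 13
Total saved = 18 * 13 = 234

234


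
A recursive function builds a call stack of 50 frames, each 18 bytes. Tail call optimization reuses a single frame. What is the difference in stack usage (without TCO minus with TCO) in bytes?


Without TCO: 50 * 18 = 900 bytes
With TCO: reuse 1 frame = 18 bytes
Savings = 900 - 18 = 882

882


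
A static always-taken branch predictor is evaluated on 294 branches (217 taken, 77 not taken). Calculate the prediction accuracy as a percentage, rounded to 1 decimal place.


Predictor: always-taken
Correct predictions = 217
Accuracy = 217 / 294 * 100 = 73.8%

73.8


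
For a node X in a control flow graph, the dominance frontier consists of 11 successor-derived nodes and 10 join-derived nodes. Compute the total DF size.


DF(X) = direct successor contributions + join point contributions
= 11 + 10 = 21

21


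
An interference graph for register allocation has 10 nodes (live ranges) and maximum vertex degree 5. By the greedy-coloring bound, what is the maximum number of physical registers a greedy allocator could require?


Greedy coloring never needs more than (max_degree + 1) colors: when coloring a vertex, at most max_degree neighbors are already colored.
Upper bound = 5 + 1 = 6

6


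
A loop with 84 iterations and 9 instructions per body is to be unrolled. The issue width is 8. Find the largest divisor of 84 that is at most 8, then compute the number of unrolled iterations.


Largest divisor of 84 <= 8 is 7
New iterations = 84 / 7 = 12

12


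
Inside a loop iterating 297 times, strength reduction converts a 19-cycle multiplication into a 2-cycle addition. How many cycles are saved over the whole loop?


Per-iteration saving = 19 - 2 = 17
Total saved = 297 * 17 = 5049

5049


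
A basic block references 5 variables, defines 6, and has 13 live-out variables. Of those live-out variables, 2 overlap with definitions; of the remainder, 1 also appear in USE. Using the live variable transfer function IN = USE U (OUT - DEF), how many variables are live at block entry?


OUT - DEF: 13 - 2 = 11
|IN| = |USE| + |OUT - DEF| - |USE ∩ (OUT - DEF)| = 5 + 11 - 1 = 15

15


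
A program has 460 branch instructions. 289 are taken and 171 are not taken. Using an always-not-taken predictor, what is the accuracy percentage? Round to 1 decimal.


Predictor: always-not-taken
Correct predictions = 171
Accuracy = 171 / 460 * 100 = 37.2%

37.2


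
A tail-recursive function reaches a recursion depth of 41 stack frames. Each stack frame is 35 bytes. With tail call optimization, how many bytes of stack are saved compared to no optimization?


Without TCO: 41 * 35 = 1435 bytes
With TCO: reuse 1 frame = 35 bytes
Savings = 1435 - 35 = 1400

1400


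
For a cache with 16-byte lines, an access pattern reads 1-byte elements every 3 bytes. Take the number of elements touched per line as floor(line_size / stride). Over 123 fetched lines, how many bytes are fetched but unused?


Elements per line = floor(16 / 3) = 5
Bytes used per line = 5 * 1 = 5
Wasted per line = 16 - 5 = 11
Total wasted = 11 * 123 = 1353

1353


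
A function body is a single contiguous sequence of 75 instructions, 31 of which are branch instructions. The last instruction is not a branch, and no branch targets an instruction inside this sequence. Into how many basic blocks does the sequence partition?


With no in-sequence branch targets, the leaders are the first instruction plus the instruction after each branch.
Number of basic blocks = branches + 1
= 31 + 1 = 32

32


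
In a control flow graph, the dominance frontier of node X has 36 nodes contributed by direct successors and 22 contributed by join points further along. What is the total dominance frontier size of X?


DF(X) = direct successor contributions + join point contributions
= 36 + 22 = 58

58


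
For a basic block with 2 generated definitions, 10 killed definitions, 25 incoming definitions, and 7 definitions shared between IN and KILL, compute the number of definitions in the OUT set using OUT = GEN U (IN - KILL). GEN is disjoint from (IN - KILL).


IN - KILL: 25 - 7 = 18 surviving definitions
OUT = GEN + surviving = 2 + 18 = 20

20


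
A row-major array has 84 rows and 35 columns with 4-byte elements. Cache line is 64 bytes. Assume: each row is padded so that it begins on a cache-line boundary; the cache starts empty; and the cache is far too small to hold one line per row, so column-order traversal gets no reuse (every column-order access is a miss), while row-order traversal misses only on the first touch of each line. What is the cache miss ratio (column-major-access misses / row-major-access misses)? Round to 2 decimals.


Each row occupies 35 * 4 = 140 bytes and starts on a line boundary, so it spans ceil(140 / 64) = 3 cache lines.
Row-major traversal misses (one per line touched): 84 * ceil(35 * 4 / 64) = 252
Column-major traversal misses (no reuse, every access misses): 84 * 35 = 2940
Ratio = 2940 / 252 = 11.67

11.67


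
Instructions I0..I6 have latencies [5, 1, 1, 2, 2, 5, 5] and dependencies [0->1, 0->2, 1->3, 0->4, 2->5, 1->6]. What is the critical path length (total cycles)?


Compute longest path through dependency graph: dist(Ik) = max over predecessors of dist + latency(Ik).
dist(I0) = latency 5 = 5
dist(I1) = dist(I0) + 1 = 5 + 1 = 6
dist(I2) = dist(I0) + 1 = 5 + 1 = 6
dist(I3) = dist(I1) + 2 = 6 + 2 = 8
dist(I4) = dist(I0) + 2 = 5 + 2 = 7
dist(I5) = dist(I2) + 5 = 6 + 5 = 11
dist(I6) = dist(I1) + 5 = 6 + 5 = 11
Critical path = max dist = 11

11


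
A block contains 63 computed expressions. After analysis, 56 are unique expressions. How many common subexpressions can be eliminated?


CSE count = total expressions - unique expressions
= 63 - 56 = 7

7


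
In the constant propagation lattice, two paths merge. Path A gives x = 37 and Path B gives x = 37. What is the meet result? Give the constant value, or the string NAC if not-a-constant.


Meet operation: if both paths give the same constant, result is that constant; if they differ, result is NAC (not-a-constant).
Path A: 37, Path B: 37 -> equal
Result: constant -> 37

37


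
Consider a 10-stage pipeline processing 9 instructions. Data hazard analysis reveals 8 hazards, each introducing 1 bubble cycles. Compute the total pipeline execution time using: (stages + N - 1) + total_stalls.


Base cycles = 10 + 9 - 1 = 18
Total stalls = 8 * 1 = 8
Total = 18 + 8 = 26

26


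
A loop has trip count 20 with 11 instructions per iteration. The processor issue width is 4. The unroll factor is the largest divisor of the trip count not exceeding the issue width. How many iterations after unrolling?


Largest divisor of 20 <= 4 is 4
New iterations = 20 / 4 = 5

5


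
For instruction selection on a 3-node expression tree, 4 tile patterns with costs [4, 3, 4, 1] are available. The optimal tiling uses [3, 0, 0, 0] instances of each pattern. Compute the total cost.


Total cost = sum(count_i * cost_i)
= 3*4 + 0*3 + 0*4 + 0*1
= 12

12


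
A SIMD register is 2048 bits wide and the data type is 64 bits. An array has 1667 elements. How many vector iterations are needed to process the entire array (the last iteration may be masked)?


Width = 2048 / 64 = 32 elements per vector op
Iterations = ceil(1667 / 32) = 53

53


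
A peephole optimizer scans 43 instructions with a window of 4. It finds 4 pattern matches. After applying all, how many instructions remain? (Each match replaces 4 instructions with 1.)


Each match removes 3 instructions.
Total removed = 4 * 3 = 12
Remaining = 43 - 12 = 31

31


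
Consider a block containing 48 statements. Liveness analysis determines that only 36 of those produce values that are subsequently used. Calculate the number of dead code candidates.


Dead code = total statements - live definitions
= 48 - 36 = 12

12


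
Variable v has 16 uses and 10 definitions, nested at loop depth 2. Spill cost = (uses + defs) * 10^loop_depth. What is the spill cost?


uses + defs = 16 + 10 = 26
10^2 = 100
Spill cost = 26 * 100 = 2600

2600


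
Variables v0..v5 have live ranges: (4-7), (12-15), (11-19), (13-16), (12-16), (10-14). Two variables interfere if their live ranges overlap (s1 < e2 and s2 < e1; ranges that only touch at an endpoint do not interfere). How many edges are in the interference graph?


Check all pairs for overlapping intervals.
Two intervals (s1,e1) and (s2,e2) overlap if s1 < e2 and s2 < e1.
v0 (4-7) vs v1..v5: overlaps none -> 0
v1 (12-15) vs v2..v5: overlaps v2, v3, v4, v5 -> 4
v2 (11-19) vs v3..v5: overlaps v3, v4, v5 -> 3
v3 (13-16) vs v4..v5: overlaps v4, v5 -> 2
v4 (12-16) vs v5: overlaps v5 -> 1
Total overlapping pairs = 0 + 4 + 3 + 2 + 1 = 10

10


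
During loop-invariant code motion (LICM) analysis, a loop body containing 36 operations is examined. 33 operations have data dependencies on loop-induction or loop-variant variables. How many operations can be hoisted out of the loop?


Invariant candidates = total - loop-dependent
= 36 - 33 = 3

3


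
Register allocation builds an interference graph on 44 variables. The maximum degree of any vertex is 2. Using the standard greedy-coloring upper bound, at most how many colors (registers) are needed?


Greedy coloring never needs more than (max_degree + 1) colors: when coloring a vertex, at most max_degree neighbors are already colored.
Upper bound = 2 + 1 = 3

3


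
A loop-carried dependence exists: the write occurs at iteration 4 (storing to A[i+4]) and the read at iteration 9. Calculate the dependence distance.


Distance = read iteration - write iteration
= 9 - 4 = 5

5


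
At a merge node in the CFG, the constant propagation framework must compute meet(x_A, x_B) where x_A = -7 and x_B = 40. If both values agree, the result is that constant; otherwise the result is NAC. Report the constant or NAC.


Meet operation: if both paths give the same constant, result is that constant; if they differ, result is NAC (not-a-constant).
Path A: -7, Path B: 40 -> differ
Result: not-a-constant -> NAC

NAC


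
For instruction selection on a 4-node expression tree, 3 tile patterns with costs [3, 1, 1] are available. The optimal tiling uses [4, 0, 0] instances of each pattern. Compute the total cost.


Total cost = sum(count_i * cost_i)
= 4*3 + 0*1 + 0*1
= 12

12


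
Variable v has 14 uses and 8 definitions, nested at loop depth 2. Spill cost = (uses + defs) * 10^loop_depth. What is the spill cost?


uses + defs = 14 + 8 = 22
10^2 = 100
Spill cost = 22 * 100 = 2200

2200


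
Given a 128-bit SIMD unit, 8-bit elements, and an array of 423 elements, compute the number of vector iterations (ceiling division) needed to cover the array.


Width = 128 / 8 = 16 elements per vector op
Iterations = ceil(423 / 16) = 27

27


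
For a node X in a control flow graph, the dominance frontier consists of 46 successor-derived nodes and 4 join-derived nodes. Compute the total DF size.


DF(X) = direct successor contributions + join point contributions
= 46 + 4 = 50

50


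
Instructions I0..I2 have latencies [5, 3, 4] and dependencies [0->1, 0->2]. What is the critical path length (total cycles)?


Compute longest path through dependency graph: dist(Ik) = max over predecessors of dist + latency(Ik).
dist(I0) = latency 5 = 5
dist(I1) = dist(I0) + 3 = 5 + 3 = 8
dist(I2) = dist(I0) + 4 = 5 + 4 = 9
Critical path = max dist = 9

9


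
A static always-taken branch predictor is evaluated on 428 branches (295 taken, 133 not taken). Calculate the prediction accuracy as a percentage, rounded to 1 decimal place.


Predictor: always-taken
Correct predictions = 295
Accuracy = 295 / 428 * 100 = 68.9%

68.9


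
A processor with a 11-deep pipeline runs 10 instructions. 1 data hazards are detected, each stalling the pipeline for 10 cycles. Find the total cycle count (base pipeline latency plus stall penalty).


Base cycles = 11 + 10 - 1 = 20
Total stalls = 1 * 10 = 10
Total = 20 + 10 = 30

30


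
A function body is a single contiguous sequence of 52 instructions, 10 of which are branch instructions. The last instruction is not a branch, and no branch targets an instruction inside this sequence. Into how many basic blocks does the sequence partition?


With no in-sequence branch targets, the leaders are the first instruction plus the instruction after each branch.
Number of basic blocks = branches + 1
= 10 + 1 = 11

11


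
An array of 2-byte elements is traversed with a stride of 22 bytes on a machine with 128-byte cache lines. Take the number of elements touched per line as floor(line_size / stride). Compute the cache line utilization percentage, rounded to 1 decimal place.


Elements per cache line = floor(128 / 22) = 5
Bytes used = 5 * 2 = 10
Utilization = 10 / 128 * 100 = 7.8%

7.8


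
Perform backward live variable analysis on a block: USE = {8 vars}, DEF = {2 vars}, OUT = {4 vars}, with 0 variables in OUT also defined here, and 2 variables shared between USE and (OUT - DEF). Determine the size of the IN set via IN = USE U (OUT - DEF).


OUT - DEF: 4 - 0 = 4
|IN| = |USE| + |OUT - DEF| - |USE ∩ (OUT - DEF)| = 8 + 4 - 2 = 10

10


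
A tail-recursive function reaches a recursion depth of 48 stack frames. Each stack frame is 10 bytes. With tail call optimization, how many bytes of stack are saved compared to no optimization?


Without TCO: 48 * 10 = 480 bytes
With TCO: reuse 1 frame = 10 bytes
Savings = 480 - 10 = 470

470


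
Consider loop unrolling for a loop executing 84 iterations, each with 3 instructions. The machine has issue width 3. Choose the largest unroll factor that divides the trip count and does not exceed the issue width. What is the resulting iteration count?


Largest divisor of 84 <= 3 is 3
New iterations = 84 / 3 = 28

28


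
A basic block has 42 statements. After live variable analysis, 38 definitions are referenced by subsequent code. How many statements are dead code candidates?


Dead code = total statements - live definitions
= 42 - 38 = 4

4


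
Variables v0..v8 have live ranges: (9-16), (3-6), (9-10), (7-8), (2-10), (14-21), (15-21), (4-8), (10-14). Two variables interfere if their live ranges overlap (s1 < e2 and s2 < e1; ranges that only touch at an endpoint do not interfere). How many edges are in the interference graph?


Check all pairs for overlapping intervals.
Two intervals (s1,e1) and (s2,e2) overlap if s1 < e2 and s2 < e1.
v0 (9-16) vs v1..v8: overlaps v2, v4, v5, v6, v8 -> 5
v1 (3-6) vs v2..v8: overlaps v4, v7 -> 2
v2 (9-10) vs v3..v8: overlaps v4 -> 1
v3 (7-8) vs v4..v8: overlaps v4, v7 -> 2
v4 (2-10) vs v5..v8: overlaps v7 -> 1
v5 (14-21) vs v6..v8: overlaps v6 -> 1
v6 (15-21) vs v7..v8: overlaps none -> 0
v7 (4-8) vs v8: overlaps none -> 0
Total overlapping pairs = 5 + 2 + 1 + 2 + 1 + 1 + 0 + 0 = 12

12


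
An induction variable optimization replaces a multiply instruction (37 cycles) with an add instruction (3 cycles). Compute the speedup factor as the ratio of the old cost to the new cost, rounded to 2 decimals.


Ratio = mult_cost / add_cost = 37 / 3 = 12.33

12.33


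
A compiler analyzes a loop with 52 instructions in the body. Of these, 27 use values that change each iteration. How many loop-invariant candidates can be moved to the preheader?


Invariant candidates = total - loop-dependent
= 52 - 27 = 25

25


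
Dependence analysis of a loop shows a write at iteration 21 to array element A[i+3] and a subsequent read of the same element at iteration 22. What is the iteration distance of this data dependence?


Distance = read iteration - write iteration
= 22 - 21 = 1

1


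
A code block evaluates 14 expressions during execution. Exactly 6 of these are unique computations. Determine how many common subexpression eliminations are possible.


CSE count = total expressions - unique expressions
= 14 - 6 = 8

8


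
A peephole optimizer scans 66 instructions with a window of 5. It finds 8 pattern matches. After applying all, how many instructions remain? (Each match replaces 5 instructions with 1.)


Each match removes 4 instructions.
Total removed = 8 * 4 = 32
Remaining = 66 - 32 = 34

34


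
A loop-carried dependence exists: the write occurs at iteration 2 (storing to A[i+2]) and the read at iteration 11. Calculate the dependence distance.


Distance = read iteration - write iteration
= 11 - 2 = 9

9


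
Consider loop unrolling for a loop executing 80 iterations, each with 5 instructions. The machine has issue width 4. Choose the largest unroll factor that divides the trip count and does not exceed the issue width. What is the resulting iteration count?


Largest divisor of 80 <= 4 is 4
New iterations = 80 / 4 = 20

20


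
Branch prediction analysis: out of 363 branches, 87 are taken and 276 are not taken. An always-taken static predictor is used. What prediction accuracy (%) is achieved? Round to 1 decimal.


Predictor: always-taken
Correct predictions = 87
Accuracy = 87 / 363 * 100 = 24.0%

24.0


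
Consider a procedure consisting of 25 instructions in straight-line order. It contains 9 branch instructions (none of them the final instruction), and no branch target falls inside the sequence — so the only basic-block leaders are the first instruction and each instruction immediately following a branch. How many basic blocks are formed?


With no in-sequence branch targets, the leaders are the first instruction plus the instruction after each branch.
Number of basic blocks = branches + 1
= 9 + 1 = 10

10


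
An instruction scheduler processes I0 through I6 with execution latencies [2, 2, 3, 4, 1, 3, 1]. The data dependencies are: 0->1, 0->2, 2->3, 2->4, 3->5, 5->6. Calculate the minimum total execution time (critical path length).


Compute longest path through dependency graph: dist(Ik) = max over predecessors of dist + latency(Ik).
dist(I0) = latency 2 = 2
dist(I1) = dist(I0) + 2 = 2 + 2 = 4
dist(I2) = dist(I0) + 3 = 2 + 3 = 5
dist(I3) = dist(I2) + 4 = 5 + 4 = 9
dist(I4) = dist(I2) + 1 = 5 + 1 = 6
dist(I5) = dist(I3) + 3 = 9 + 3 = 12
dist(I6) = dist(I5) + 1 = 12 + 1 = 13
Critical path = max dist = 13

13


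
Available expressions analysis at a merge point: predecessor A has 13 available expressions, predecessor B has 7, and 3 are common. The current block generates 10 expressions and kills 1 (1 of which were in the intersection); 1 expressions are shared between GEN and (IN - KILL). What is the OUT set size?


IN = intersection of predecessors = 3
IN - KILL = 3 - 1 = 2
|OUT| = |GEN| + |IN - KILL| - |GEN ∩ (IN - KILL)| = 10 + 2 - 1 = 11

11


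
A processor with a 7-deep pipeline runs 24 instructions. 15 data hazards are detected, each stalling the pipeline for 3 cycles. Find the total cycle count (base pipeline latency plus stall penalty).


Base cycles = 7 + 24 - 1 = 30
Total stalls = 15 * 3 = 45
Total = 30 + 45 = 75

75


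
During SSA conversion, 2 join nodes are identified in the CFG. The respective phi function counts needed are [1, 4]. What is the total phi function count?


Total phi functions = sum of phi functions at each join node
= 1 + 4 = 5

5


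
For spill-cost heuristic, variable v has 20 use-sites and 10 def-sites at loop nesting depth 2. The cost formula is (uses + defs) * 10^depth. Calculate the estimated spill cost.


uses + defs = 20 + 10 = 30
10^2 = 100
Spill cost = 30 * 100 = 3000

3000


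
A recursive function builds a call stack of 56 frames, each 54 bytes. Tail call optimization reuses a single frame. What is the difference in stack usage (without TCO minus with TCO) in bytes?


Without TCO: 56 * 54 = 3024 bytes
With TCO: reuse 1 frame = 54 bytes
Savings = 3024 - 54 = 2970

2970


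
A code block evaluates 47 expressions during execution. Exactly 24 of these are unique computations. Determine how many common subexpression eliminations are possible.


CSE count = total expressions - unique expressions
= 47 - 24 = 23

23


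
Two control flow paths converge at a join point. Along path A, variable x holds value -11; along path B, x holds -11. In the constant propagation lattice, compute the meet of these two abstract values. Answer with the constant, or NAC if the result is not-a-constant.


Meet operation: if both paths give the same constant, result is that constant; if they differ, result is NAC (not-a-constant).
Path A: -11, Path B: -11 -> equal
Result: constant -> -11

-11


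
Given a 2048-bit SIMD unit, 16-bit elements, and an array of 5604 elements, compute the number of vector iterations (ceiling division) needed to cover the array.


Width = 2048 / 16 = 128 elements per vector op
Iterations = ceil(5604 / 128) = 44

44


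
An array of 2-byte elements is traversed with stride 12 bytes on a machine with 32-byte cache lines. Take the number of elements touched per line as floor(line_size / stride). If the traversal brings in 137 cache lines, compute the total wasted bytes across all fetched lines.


Elements per line = floor(32 / 12) = 2
Bytes used per line = 2 * 2 = 4
Wasted per line = 32 - 4 = 28
Total wasted = 28 * 137 = 3836

3836


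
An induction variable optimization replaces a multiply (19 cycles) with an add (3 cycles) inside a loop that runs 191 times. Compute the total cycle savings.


Per-iteration saving = 19 - 3 = 16
Total saved = 191 * 16 = 3056

3056


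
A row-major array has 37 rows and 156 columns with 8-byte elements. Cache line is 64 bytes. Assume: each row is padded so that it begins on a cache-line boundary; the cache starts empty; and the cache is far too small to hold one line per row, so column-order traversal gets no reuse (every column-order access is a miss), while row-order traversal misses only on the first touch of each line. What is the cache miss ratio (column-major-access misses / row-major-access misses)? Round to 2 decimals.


Each row occupies 156 * 8 = 1248 bytes and starts on a line boundary, so it spans ceil(1248 / 64) = 20 cache lines.
Row-major traversal misses (one per line touched): 37 * ceil(156 * 8 / 64) = 740
Column-major traversal misses (no reuse, every access misses): 37 * 156 = 5772
Ratio = 5772 / 740 = 7.8

7.8


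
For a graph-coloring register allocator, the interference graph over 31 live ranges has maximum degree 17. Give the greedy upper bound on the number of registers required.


Greedy coloring never needs more than (max_degree + 1) colors: when coloring a vertex, at most max_degree neighbors are already colored.
Upper bound = 17 + 1 = 18

18


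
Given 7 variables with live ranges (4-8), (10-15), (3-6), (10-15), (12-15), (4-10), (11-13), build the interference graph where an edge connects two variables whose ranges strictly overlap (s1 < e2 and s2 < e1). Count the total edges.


Check all pairs for overlapping intervals.
Two intervals (s1,e1) and (s2,e2) overlap if s1 < e2 and s2 < e1.
v0 (4-8) vs v1..v6: overlaps v2, v5 -> 2
v1 (10-15) vs v2..v6: overlaps v3, v4, v6 -> 3
v2 (3-6) vs v3..v6: overlaps v5 -> 1
v3 (10-15) vs v4..v6: overlaps v4, v6 -> 2
v4 (12-15) vs v5..v6: overlaps v6 -> 1
v5 (4-10) vs v6: overlaps none -> 0
Total overlapping pairs = 2 + 3 + 1 + 2 + 1 + 0 = 9

9


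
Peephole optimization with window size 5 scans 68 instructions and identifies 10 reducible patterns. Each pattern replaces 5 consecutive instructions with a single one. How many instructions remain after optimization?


Each match removes 4 instructions.
Total removed = 10 * 4 = 40
Remaining = 68 - 40 = 28

28


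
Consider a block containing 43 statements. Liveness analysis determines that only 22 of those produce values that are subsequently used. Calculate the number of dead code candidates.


Dead code = total statements - live definitions
= 43 - 22 = 21

21


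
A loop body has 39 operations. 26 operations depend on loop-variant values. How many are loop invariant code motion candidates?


Invariant candidates = total - loop-dependent
= 39 - 26 = 13

13


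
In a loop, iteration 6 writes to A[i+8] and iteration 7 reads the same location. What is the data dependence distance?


Distance = read iteration - write iteration
= 7 - 6 = 1

1


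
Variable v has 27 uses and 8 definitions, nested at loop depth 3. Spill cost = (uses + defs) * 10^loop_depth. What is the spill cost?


uses + defs = 27 + 8 = 35
10^3 = 1000
Spill cost = 35 * 1000 = 35000

35000


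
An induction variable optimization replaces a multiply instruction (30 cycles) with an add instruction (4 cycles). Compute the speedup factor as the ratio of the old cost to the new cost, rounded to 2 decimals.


Ratio = mult_cost / add_cost = 30 / 4 = 7.5

7.5


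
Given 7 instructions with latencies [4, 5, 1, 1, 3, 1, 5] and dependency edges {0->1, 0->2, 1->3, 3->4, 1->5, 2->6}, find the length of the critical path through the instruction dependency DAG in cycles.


Compute longest path through dependency graph: dist(Ik) = max over predecessors of dist + latency(Ik).
dist(I0) = latency 4 = 4
dist(I1) = dist(I0) + 5 = 4 + 5 = 9
dist(I2) = dist(I0) + 1 = 4 + 1 = 5
dist(I3) = dist(I1) + 1 = 9 + 1 = 10
dist(I4) = dist(I3) + 3 = 10 + 3 = 13
dist(I5) = dist(I1) + 1 = 9 + 1 = 10
dist(I6) = dist(I2) + 5 = 5 + 5 = 10
Critical path = max dist = 13

13


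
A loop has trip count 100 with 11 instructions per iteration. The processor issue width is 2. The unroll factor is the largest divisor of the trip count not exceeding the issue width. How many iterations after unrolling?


Largest divisor of 100 <= 2 is 2
New iterations = 100 / 2 = 50

50


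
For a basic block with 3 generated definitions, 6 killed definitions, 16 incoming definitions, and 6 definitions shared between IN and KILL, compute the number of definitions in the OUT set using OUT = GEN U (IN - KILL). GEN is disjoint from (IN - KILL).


IN - KILL: 16 - 6 = 10 surviving definitions
OUT = GEN + surviving = 3 + 10 = 13

13


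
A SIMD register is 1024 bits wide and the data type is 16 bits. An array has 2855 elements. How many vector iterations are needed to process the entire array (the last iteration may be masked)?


Width = 1024 / 16 = 64 elements per vector op
Iterations = ceil(2855 / 64) = 45

45


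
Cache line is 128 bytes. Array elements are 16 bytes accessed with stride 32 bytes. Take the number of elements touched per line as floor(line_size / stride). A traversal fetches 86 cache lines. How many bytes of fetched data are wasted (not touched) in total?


Elements per line = floor(128 / 32) = 4
Bytes used per line = 4 * 16 = 64
Wasted per line = 128 - 64 = 64
Total wasted = 64 * 86 = 5504

5504


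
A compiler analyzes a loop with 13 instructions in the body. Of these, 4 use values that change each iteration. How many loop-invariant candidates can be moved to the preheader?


Invariant candidates = total - loop-dependent
= 13 - 4 = 9

9


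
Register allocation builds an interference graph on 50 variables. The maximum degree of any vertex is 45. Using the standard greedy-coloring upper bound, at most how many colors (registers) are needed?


Greedy coloring never needs more than (max_degree + 1) colors: when coloring a vertex, at most max_degree neighbors are already colored.
Upper bound = 45 + 1 = 46

46


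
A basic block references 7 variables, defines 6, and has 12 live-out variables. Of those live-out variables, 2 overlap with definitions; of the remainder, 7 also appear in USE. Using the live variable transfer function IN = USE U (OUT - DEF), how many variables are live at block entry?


OUT - DEF: 12 - 2 = 10
|IN| = |USE| + |OUT - DEF| - |USE ∩ (OUT - DEF)| = 7 + 10 - 7 = 10

10


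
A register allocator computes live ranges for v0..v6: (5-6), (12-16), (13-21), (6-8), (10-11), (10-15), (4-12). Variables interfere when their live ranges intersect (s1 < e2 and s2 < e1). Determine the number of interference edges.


Check all pairs for overlapping intervals.
Two intervals (s1,e1) and (s2,e2) overlap if s1 < e2 and s2 < e1.
v0 (5-6) vs v1..v6: overlaps v6 -> 1
v1 (12-16) vs v2..v6: overlaps v2, v5 -> 2
v2 (13-21) vs v3..v6: overlaps v5 -> 1
v3 (6-8) vs v4..v6: overlaps v6 -> 1
v4 (10-11) vs v5..v6: overlaps v5, v6 -> 2
v5 (10-15) vs v6: overlaps v6 -> 1
Total overlapping pairs = 1 + 2 + 1 + 1 + 2 + 1 = 8

8


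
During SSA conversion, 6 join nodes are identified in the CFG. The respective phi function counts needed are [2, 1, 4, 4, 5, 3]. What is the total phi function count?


Total phi functions = sum of phi functions at each join node
= 2 + 1 + 4 + 4 + 5 + 3 = 19

19


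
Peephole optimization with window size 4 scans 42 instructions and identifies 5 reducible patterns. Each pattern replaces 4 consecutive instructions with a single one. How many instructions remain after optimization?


Each match removes 3 instructions.
Total removed = 5 * 3 = 15
Remaining = 42 - 15 = 27

27


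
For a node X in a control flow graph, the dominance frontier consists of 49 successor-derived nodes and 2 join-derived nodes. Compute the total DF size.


DF(X) = direct successor contributions + join point contributions
= 49 + 2 = 51

51


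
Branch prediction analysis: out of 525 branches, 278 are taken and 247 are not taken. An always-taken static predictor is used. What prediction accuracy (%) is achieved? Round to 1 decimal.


Predictor: always-taken
Correct predictions = 278
Accuracy = 278 / 525 * 100 = 53.0%

53.0


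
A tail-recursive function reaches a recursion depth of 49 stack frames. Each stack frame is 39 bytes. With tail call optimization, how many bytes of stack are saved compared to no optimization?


Without TCO: 49 * 39 = 1911 bytes
With TCO: reuse 1 frame = 39 bytes
Savings = 1911 - 39 = 1872

1872


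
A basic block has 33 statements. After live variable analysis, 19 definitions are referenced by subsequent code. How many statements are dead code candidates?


Dead code = total statements - live definitions
= 33 - 19 = 14

14


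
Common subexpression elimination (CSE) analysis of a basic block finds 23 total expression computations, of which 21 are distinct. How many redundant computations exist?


CSE count = total expressions - unique expressions
= 23 - 21 = 2

2


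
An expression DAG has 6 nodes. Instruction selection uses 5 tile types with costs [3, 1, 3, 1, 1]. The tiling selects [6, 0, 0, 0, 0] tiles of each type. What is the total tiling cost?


Total cost = sum(count_i * cost_i)
= 6*3 + 0*1 + 0*3 + 0*1 + 0*1
= 18

18


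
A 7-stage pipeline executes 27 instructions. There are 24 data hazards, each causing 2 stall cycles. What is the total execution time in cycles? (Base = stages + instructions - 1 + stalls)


Base cycles = 7 + 27 - 1 = 33
Total stalls = 24 * 2 = 48
Total = 33 + 48 = 81

81


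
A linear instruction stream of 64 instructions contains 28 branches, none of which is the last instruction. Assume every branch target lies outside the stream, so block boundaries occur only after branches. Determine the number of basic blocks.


With no in-sequence branch targets, the leaders are the first instruction plus the instruction after each branch.
Number of basic blocks = branches + 1
= 28 + 1 = 29

29


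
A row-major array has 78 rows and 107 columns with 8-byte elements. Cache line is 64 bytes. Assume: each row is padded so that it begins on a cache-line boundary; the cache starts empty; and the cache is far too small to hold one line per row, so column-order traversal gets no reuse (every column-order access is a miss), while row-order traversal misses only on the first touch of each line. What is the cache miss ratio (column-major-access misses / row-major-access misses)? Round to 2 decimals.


Each row occupies 107 * 8 = 856 bytes and starts on a line boundary, so it spans ceil(856 / 64) = 14 cache lines.
Row-major traversal misses (one per line touched): 78 * ceil(107 * 8 / 64) = 1092
Column-major traversal misses (no reuse, every access misses): 78 * 107 = 8346
Ratio = 8346 / 1092 = 7.64

7.64


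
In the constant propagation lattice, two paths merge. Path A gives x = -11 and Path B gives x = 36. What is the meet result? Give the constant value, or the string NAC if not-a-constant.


Meet operation: if both paths give the same constant, result is that constant; if they differ, result is NAC (not-a-constant).
Path A: -11, Path B: 36 -> differ
Result: not-a-constant -> NAC

NAC


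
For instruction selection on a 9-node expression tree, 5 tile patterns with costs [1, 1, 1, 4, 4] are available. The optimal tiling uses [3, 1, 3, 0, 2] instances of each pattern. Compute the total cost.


Total cost = sum(count_i * cost_i)
= 3*1 + 1*1 + 3*1 + 0*4 + 2*4
= 15

15


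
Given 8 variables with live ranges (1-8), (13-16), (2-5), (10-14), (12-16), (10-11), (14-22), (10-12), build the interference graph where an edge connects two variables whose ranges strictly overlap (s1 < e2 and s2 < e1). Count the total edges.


Check all pairs for overlapping intervals.
Two intervals (s1,e1) and (s2,e2) overlap if s1 < e2 and s2 < e1.
v0 (1-8) vs v1..v7: overlaps v2 -> 1
v1 (13-16) vs v2..v7: overlaps v3, v4, v6 -> 3
v2 (2-5) vs v3..v7: overlaps none -> 0
v3 (10-14) vs v4..v7: overlaps v4, v5, v7 -> 3
v4 (12-16) vs v5..v7: overlaps v6 -> 1
v5 (10-11) vs v6..v7: overlaps v7 -> 1
v6 (14-22) vs v7: overlaps none -> 0
Total overlapping pairs = 1 + 3 + 0 + 3 + 1 + 1 + 0 = 9

9


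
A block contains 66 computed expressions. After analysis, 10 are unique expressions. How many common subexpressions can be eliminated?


CSE count = total expressions - unique expressions
= 66 - 10 = 56

56


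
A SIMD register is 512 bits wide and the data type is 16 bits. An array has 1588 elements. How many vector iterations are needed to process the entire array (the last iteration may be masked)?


Width = 512 / 16 = 32 elements per vector op
Iterations = ceil(1588 / 32) = 50

50


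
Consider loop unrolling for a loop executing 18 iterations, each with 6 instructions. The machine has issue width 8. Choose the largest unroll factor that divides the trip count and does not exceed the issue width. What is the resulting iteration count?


Largest divisor of 18 <= 8 is 6
New iterations = 18 / 6 = 3

3


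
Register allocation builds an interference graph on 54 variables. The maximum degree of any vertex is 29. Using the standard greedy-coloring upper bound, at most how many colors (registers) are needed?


Greedy coloring never needs more than (max_degree + 1) colors: when coloring a vertex, at most max_degree neighbors are already colored.
Upper bound = 29 + 1 = 30

30


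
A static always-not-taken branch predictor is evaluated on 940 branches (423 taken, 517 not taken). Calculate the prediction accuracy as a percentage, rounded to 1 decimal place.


Predictor: always-not-taken
Correct predictions = 517
Accuracy = 517 / 940 * 100 = 55.0%

55.0


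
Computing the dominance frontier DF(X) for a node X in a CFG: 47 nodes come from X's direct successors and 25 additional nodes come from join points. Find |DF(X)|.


DF(X) = direct successor contributions + join point contributions
= 47 + 25 = 72

72


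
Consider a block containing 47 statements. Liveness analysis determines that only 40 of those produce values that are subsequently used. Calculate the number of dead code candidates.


Dead code = total statements - live definitions
= 47 - 40 = 7

7


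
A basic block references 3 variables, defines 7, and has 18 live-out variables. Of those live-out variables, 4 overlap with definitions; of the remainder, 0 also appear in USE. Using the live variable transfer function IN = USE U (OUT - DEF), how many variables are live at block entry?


OUT - DEF: 18 - 4 = 14
|IN| = |USE| + |OUT - DEF| - |USE ∩ (OUT - DEF)| = 3 + 14 - 0 = 17

17


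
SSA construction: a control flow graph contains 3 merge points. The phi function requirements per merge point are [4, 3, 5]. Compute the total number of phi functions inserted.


Total phi functions = sum of phi functions at each join node
= 4 + 3 + 5 = 12

12


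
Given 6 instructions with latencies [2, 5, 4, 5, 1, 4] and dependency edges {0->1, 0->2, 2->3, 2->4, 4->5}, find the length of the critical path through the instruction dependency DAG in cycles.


Compute longest path through dependency graph: dist(Ik) = max over predecessors of dist + latency(Ik).
dist(I0) = latency 2 = 2
dist(I1) = dist(I0) + 5 = 2 + 5 = 7
dist(I2) = dist(I0) + 4 = 2 + 4 = 6
dist(I3) = dist(I2) + 5 = 6 + 5 = 11
dist(I4) = dist(I2) + 1 = 6 + 1 = 7
dist(I5) = dist(I4) + 4 = 7 + 4 = 11
Critical path = max dist = 11

11


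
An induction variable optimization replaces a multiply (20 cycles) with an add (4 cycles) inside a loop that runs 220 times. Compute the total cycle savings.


Per-iteration saving = 20 - 4 = 16
Total saved = 220 * 16 = 3520

3520


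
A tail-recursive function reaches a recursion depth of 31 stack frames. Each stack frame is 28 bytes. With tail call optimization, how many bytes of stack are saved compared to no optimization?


Without TCO: 31 * 28 = 868 bytes
With TCO: reuse 1 frame = 28 bytes
Savings = 868 - 28 = 840

840


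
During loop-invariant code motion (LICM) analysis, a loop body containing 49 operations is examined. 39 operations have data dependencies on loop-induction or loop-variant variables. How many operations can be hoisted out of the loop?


Invariant candidates = total - loop-dependent
= 49 - 39 = 10

10


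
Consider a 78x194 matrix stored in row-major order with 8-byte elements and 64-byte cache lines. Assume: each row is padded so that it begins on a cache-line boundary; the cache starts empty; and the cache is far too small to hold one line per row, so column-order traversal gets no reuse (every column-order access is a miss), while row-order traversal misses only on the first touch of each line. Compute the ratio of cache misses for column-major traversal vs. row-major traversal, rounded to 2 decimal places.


Each row occupies 194 * 8 = 1552 bytes and starts on a line boundary, so it spans ceil(1552 / 64) = 25 cache lines.
Row-major traversal misses (one per line touched): 78 * ceil(194 * 8 / 64) = 1950
Column-major traversal misses (no reuse, every access misses): 78 * 194 = 15132
Ratio = 15132 / 1950 = 7.76

7.76
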